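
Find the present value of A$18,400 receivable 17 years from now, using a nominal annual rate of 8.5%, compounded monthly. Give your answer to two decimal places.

Periodic rate i = 0.085/12 = 0.00708333; n = 17 × 12 = 204 periods.
PV = FV·(1+i)^(−n) = 18,400 × 0.236950 = 4,359.8791

A$4,359.88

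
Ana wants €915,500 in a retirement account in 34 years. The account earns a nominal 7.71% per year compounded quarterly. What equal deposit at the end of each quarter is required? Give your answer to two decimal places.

With 4 periods per year: i = 0.019275, n = 136.
FV-annuity factor = 644.156196; PMT = 915500 / 644.156196 = 1,421.2391

€1,421.24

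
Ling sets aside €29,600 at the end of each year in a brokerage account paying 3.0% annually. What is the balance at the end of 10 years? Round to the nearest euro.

Accumulation factor s(10|0.03) = 11.463879; FV = 29600 × 11.463879 = 339,330.8276

€339,331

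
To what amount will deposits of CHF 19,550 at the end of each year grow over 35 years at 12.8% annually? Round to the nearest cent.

CHF 10,192,856.02

FV = 19550 × [(1+0.128)^35 − 1] / 0.128 = 19550 × 521.373709 = 10,192,856.0203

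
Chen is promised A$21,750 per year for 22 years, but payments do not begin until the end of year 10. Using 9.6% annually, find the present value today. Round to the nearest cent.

Value one period before first payment (t=9): 21750 × [1 − (1+0.096)^(−22)] / 0.096 = 21750 × 9.030241 = 196,407.7427
Discount back 9 years: 196,407.7427 × (1+0.096)^(−9) = 196,407.7427 × 0.438233 = 86,072.3414

A$86,072.34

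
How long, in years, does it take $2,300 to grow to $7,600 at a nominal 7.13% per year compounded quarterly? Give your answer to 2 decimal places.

16.91 years

Periodic rate i = 0.0713/4 = 0.017825.
n = ln(7600/2300) / ln(1+0.017825) = ln(3.30435) / 0.017668 = 67.6499 quarters
= 67.6499/4 years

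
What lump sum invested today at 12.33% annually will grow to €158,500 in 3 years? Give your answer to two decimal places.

PV = 158,500 / (1 + 0.1233)^3 = 158,500 / 1.417383 = 111,825.7938

€111,825.79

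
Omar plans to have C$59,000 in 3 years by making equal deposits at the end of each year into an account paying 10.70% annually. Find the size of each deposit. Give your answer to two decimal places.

C$17,704.70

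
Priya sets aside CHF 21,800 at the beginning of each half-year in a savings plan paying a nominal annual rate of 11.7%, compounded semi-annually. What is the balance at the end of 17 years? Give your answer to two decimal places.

Periodic rate i = 0.117/2 = 0.0585; n = 17 × 2 = 34 periods.
Accumulation factor s(34|0.0585) × (1+i) = 106.938886; FV = 21800 × 106.938886 = 2,331,267.7232
(annuity-due: payments at period start, so ×(1+i).)

CHF 2,331,267.72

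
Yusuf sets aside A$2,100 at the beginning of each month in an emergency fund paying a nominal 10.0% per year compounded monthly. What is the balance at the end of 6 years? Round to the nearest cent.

A$207,750.71

i = 0.1/12 = 0.00833333 per month; n = 6·12 = 72.
Accumulation factor s(72|0.00833333) × (1+i) = 98.928908; FV = 2100 × 98.928908 = 207,750.7066
(Beginning-of-period payments → annuity-due factor ×(1+i).)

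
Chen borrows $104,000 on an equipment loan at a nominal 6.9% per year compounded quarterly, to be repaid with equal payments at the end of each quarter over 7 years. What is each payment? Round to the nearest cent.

With 4 periods per year: i = 0.01725, n = 28.
Annuity-PV factor = 22.059366; PMT = 104000 / 22.059366 = 4,714.5507

$4,714.55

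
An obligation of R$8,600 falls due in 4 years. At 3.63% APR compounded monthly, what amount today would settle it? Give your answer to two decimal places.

With 12 periods per year: i = 0.003025, n = 48.
PV = FV·(1+i)^(−n) = 8,600 × 0.865039 = 7,439.3344

R$7,439.33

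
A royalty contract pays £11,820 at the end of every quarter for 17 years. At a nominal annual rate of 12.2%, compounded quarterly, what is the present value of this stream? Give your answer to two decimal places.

£337,300.49

With 4 periods per year: i = 0.0305, n = 68.
PV = PMT · [1 − (1+i)^(−n)] / i = 11820 · 28.536420 = 337,300.4896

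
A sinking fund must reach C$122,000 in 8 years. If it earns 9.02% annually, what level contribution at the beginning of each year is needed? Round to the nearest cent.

C$10,139.66

PMT = 122000 / ( [(1+0.0902)^8 − 1] / 0.0902 × (1+i) ) = 122000 / 12.031957 = 10,139.6639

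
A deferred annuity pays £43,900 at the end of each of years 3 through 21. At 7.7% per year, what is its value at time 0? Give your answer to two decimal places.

PV at t=2 (ordinary 19-year annuity): 43900 × a(19|0.077) = 43900 × 9.814445 = 430,854.1437
PV₀ = 430,854.1437 / (1+0.077)^2 = 430,854.1437 / 1.159929 = 371,448.7211

£371,448.72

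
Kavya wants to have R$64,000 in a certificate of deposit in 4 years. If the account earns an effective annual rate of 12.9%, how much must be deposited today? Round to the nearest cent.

PV = FV·(1+i)^(−n) = 64,000 × 0.615495 = 39,391.6531

R$39,391.65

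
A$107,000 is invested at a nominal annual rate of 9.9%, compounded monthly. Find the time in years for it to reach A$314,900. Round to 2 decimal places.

Periodic rate i = 0.099/12 = 0.00825.
(1+i)^n = 314900/107000 = 2.94299, so n = ln 2.94299 / ln 1.00825 = 131.3785 months
= 131.3785/12 years

10.95 years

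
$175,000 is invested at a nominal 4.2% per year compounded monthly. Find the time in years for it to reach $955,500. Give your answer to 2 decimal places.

Periodic rate i = 0.042/12 = 0.0035.
n = ln(955500/175000) / ln(1+0.0035) = ln(5.46000) / 0.003494 = 485.8336 months
= 485.8336/12 years

40.49 years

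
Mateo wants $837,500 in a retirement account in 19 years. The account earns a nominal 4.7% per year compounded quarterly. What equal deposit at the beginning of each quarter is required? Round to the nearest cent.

$6,802.76

With 4 periods per year: i = 0.01175, n = 76.
FV-annuity factor × (1+i) = 123.111855; PMT = 837500 / 123.111855 = 6,802.7568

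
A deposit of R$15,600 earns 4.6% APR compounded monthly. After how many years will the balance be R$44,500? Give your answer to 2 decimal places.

22.83 years

Periodic rate i = 0.046/12 = 0.00383333.
n = ln(44500/15600) / ln(1+0.00383333) = ln(2.85256) / 0.003826 = 273.9720 months
= 273.9720/12 years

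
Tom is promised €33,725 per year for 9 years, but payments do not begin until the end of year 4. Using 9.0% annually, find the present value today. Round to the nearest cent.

€156,127.55

Value one period before first payment (t=3): 33725 × [1 − (1+0.09)^(−9)] / 0.09 = 33725 × 5.995247 = 202,189.7015
PV₀ = 202,189.7015 / (1+0.09)^3 = 202,189.7015 / 1.295029 = 156,127.5473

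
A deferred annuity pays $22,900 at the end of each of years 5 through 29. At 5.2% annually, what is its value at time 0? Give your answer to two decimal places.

$258,312.70

Value one period before first payment (t=4): 22900 × [1 − (1+0.052)^(−25)] / 0.052 = 22900 × 13.815711 = 316,379.7734
Discount back 4 years: 316,379.7734 × (1+0.052)^(−4) = 316,379.7734 × 0.816464 = 258,312.6955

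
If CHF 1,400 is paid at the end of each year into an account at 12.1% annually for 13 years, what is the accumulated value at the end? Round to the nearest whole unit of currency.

FV = PMT · [(1+i)^n − 1] / i = 1400 · 28.218289 = 39,505.6052

CHF 39,506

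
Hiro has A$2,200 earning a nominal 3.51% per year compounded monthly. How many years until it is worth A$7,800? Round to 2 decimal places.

Periodic rate i = 0.0351/12 = 0.002925.
(1+i)^n = 7800/2200 = 3.54545, so n = ln 3.54545 / ln 1.00293 = 433.3390 months
= 433.3390/12 years

36.11 years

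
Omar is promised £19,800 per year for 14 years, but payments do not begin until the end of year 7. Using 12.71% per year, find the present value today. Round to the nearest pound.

£61,756

PV at t=6 (ordinary 14-year annuity): 19800 × a(14|0.1271) = 19800 × 6.394219 = 126,605.5319
Discount back 6 years: 126,605.5319 × (1+0.1271)^(−6) = 126,605.5319 × 0.487781 = 61,755.8329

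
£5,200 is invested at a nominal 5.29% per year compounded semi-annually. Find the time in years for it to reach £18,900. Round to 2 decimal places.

Periodic rate i = 0.0529/2 = 0.02645.
(1+i)^n = 18900/5200 = 3.63462, so n = ln 3.63462 / ln 1.02645 = 49.4327 half-years
= 49.4327/2 years

24.72 years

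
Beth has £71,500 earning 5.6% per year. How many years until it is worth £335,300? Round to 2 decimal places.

n = ln(335300/71500) / ln(1+0.056) = ln(4.68951) / 0.054488 = 28.3608 years

28.36 years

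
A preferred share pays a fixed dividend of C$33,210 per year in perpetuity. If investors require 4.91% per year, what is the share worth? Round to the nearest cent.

PV = PMT / i = 33210 / 0.0491 = 676,374.7454

C$676,374.75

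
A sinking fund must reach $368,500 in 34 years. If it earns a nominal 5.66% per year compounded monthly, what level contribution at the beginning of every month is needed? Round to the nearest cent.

$297.23

Periodic rate i = 0.0566/12 = 0.00471667; n = 34 × 12 = 408 periods.
FV-annuity factor × (1+i) = 1239.766046; PMT = 368500 / 1239.766046 = 297.2335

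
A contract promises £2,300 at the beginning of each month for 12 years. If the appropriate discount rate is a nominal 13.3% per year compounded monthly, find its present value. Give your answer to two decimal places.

£166,912.27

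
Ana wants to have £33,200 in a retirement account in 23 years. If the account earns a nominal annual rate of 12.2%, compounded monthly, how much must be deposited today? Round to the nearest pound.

£2,035

Periodic rate i = 0.122/12 = 0.0101667; n = 23 × 12 = 276 periods.
PV = FV·(1+i)^(−n) = 33,200 × 0.061309 = 2,035.4517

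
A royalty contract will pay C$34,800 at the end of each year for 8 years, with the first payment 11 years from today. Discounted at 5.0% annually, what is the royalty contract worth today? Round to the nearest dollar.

C$138,081

PV at t=10 (ordinary 8-year annuity): 34800 × a(8|0.05) = 34800 × 6.463213 = 224,919.8040
PV₀ = 224,919.8040 / (1+0.05)^10 = 224,919.8040 / 1.628895 = 138,081.2487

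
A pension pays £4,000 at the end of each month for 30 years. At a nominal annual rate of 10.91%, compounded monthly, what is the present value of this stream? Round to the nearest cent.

£423,043.61

Periodic rate i = 0.1091/12 = 0.00909167; n = 30 × 12 = 360 periods.
PV = PMT · [1 − (1+i)^(−n)] / i = 4000 · 105.760902 = 423,043.6074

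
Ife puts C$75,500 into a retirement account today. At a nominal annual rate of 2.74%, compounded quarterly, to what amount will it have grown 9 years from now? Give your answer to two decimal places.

With 4 periods per year: i = 0.00685, n = 36.
FV = PV·(1+i)^n = 75,500 × 1.278592 = 96,533.6728

C$96,533.67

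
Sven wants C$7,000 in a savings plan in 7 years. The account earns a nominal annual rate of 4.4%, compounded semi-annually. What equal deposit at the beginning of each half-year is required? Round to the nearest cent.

C$423.08

With 2 periods per year: i = 0.022, n = 14.
PMT = 7000 / ( [(1+0.022)^14 − 1] / 0.022 × (1+i) ) = 7000 / 16.545485 = 423.0762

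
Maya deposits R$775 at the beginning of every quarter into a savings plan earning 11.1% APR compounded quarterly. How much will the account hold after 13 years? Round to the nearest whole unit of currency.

Periodic rate i = 0.111/4 = 0.02775; n = 13 × 4 = 52 periods.
FV = PMT · [(1+i)^n − 1] / i × (1+i) = 775 · 116.699314 = 90,441.9685
(annuity-due: payments at period start, so ×(1+i).)

R$90,442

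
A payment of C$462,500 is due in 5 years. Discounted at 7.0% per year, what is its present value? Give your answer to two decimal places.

C$329,756.11

Discount factor = (1+0.07)^(−5) = 0.712986; PV = 462,500 × 0.712986 = 329,756.1080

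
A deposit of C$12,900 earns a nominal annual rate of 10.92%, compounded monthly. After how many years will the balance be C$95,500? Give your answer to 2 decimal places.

Periodic rate i = 0.1092/12 = 0.0091.
(1+i)^n = 95500/12900 = 7.40310, so n = ln 7.40310 / ln 1.0091 = 220.9883 months
= 220.9883/12 years

18.42 years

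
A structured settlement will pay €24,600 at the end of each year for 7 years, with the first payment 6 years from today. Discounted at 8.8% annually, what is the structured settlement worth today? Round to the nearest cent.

€81,758.61

Value one period before first payment (t=5): 24600 × [1 − (1+0.088)^(−7)] / 0.088 = 24600 × 5.066907 = 124,645.9005
Discount back 5 years: 124,645.9005 × (1+0.088)^(−5) = 124,645.9005 × 0.655927 = 81,758.6144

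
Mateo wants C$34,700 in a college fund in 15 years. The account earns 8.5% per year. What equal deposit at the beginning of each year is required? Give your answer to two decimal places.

C$1,132.80

PMT = 34700 / ( [(1+0.085)^15 − 1] / 0.085 × (1+i) ) = 34700 / 30.632012 = 1,132.8019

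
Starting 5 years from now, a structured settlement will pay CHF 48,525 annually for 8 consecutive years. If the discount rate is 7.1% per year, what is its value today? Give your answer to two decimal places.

CHF 219,379.07

PV at t=4 (ordinary 8-year annuity): 48525 × a(8|0.071) = 48525 × 5.948227 = 288,637.7184
Discount back 4 years: 288,637.7184 × (1+0.071)^(−4) = 288,637.7184 × 0.760050 = 219,379.0743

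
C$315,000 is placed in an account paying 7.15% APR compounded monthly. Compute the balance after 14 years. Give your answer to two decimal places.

With 12 periods per year: i = 0.00595833, n = 168.
FV = PV·(1+i)^n = 315,000 × 2.712931 = 854,573.3051

C$854,573.31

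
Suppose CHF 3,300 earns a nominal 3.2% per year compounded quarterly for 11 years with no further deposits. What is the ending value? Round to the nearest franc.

CHF 4,686

With 4 periods per year: i = 0.008, n = 44.
FV = 3,300 × (1 + 0.008)^44 = 4,685.7310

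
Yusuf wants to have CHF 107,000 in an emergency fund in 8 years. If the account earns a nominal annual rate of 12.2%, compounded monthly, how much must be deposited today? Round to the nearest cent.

i = 0.122/12 = 0.0101667 per month; n = 8·12 = 96.
Discount factor = (1+0.0101667)^(−96) = 0.378677; PV = 107,000 × 0.378677 = 40,518.4244

CHF 40,518.42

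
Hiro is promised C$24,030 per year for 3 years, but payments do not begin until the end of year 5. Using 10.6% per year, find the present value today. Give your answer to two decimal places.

Value one period before first payment (t=4): 24030 × [1 − (1+0.106)^(−3)] / 0.106 = 24030 × 2.460816 = 59,133.4166
PV₀ = 59,133.4166 / (1+0.106)^4 = 59,133.4166 / 1.496306 = 39,519.5931

C$39,519.59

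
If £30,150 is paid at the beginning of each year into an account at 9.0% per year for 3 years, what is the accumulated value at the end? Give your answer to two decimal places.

£107,729.84

FV = PMT · [(1+i)^n − 1] / i × (1+i) = 30150 · 3.573129 = 107,729.8394
(annuity-due: payments at period start, so ×(1+i).)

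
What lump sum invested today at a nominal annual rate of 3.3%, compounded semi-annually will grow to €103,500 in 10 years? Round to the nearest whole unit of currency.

Periodic rate i = 0.033/2 = 0.0165; n = 10 × 2 = 20 periods.
PV = FV·(1+i)^(−n) = 103,500 × 0.720862 = 74,609.2527

€74,609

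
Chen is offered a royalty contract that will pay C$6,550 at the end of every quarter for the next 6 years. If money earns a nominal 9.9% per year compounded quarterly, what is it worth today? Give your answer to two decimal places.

C$117,470.85

Periodic rate i = 0.099/4 = 0.02475; n = 6 × 4 = 24 periods.
PV = 6550 × [1 − (1+0.02475)^(−24)] / 0.02475 = 6550 × 17.934481 = 117,470.8531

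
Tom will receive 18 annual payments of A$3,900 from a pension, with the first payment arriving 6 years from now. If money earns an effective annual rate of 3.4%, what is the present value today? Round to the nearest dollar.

Value one period before first payment (t=5): 3900 × [1 − (1+0.034)^(−18)] / 0.034 = 3900 × 13.299693 = 51,868.8028
Discount back 5 years: 51,868.8028 × (1+0.034)^(−5) = 51,868.8028 × 0.846052 = 43,883.7296

A$43,884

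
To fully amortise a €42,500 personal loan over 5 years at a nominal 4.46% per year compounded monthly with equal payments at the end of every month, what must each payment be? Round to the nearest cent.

i = 0.0446/12 = 0.00371667 per month; n = 5·12 = 60.
Annuity-PV factor = 53.691747; PMT = 42500 / 53.691747 = 791.5555

€791.56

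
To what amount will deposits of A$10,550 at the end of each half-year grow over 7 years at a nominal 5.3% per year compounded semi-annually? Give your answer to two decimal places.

A$176,045.48

i = 0.053/2 = 0.0265 per half-year; n = 7·2 = 14.
FV = 10550 × [(1+0.0265)^14 − 1] / 0.0265 = 10550 × 16.686775 = 176,045.4762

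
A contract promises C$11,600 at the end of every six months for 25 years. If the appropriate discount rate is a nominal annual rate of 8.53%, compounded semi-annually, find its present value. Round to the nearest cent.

C$238,282.66

Periodic rate i = 0.0853/2 = 0.04265; n = 25 × 2 = 50 periods.
PV = 11600 × [1 − (1+0.04265)^(−50)] / 0.04265 = 11600 × 20.541609 = 238,282.6646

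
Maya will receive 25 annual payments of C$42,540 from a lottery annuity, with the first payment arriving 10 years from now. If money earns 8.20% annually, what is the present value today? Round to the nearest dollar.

PV at t=9 (ordinary 25-year annuity): 42540 × a(25|0.082) = 42540 × 10.494904 = 446,453.2110
PV₀ = 446,453.2110 / (1+0.082)^9 = 446,453.2110 / 2.032569 = 219,649.6947

C$219,650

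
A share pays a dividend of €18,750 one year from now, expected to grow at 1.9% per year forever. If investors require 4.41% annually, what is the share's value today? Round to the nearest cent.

PV = PMT / (i − g) = 18750 / (0.0441 − 0.019) = 18750 / 0.025100 = 747,011.9522

€747,011.95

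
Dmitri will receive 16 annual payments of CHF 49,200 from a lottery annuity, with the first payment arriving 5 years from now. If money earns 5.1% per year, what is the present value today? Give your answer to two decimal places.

CHF 433,918.81

Value one period before first payment (t=4): 49200 × [1 − (1+0.051)^(−16)] / 0.051 = 49200 × 10.761040 = 529,443.1638
Discount back 4 years: 529,443.1638 × (1+0.051)^(−4) = 529,443.1638 × 0.819576 = 433,918.8141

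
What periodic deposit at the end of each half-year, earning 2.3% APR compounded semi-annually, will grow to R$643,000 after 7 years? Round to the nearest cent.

With 2 periods per year: i = 0.0115, n = 14.
PMT = 643000 / ( [(1+0.0115)^14 − 1] / 0.0115 ) = 643000 / 15.096197 = 42,593.5088

R$42,593.51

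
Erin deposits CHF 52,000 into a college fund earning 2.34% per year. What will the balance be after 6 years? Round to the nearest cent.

CHF 59,741.46

FV = PV·(1+i)^n = 52,000 × 1.148874 = 59,741.4583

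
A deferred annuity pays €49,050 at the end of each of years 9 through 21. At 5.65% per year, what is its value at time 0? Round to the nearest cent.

Value one period before first payment (t=8): 49050 × [1 − (1+0.0565)^(−13)] / 0.0565 = 49050 × 9.036520 = 443,241.2850
Discount back 8 years: 443,241.2850 × (1+0.0565)^(−8) = 443,241.2850 × 0.644235 = 285,551.3345

€285,551.33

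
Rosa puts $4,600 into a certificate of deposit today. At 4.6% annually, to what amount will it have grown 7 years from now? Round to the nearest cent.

$6,302.02

4,600 × (1+0.046)^7 = 4,600 × 1.370004 = 6,302.0178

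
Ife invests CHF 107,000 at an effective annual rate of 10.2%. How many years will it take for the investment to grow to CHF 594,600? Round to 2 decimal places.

n = ln(594600/107000) / ln(1+0.102) = ln(5.55701) / 0.097127 = 17.6580 years

17.66 years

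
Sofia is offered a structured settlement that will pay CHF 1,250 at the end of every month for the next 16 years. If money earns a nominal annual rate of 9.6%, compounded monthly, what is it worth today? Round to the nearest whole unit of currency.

CHF 122,413

Periodic rate i = 0.096/12 = 0.008; n = 16 × 12 = 192 periods.
PV = PMT · [1 − (1+i)^(−n)] / i = 1250 · 97.930025 = 122,412.5318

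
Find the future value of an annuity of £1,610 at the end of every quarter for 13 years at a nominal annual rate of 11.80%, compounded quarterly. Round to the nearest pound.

With 4 periods per year: i = 0.0295, n = 52.
Accumulation factor s(52|0.0295) = 119.828016; FV = 1610 × 119.828016 = 192,923.1056

£192,923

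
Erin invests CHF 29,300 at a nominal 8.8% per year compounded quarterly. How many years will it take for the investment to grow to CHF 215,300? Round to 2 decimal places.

Periodic rate i = 0.088/4 = 0.022.
n = ln(215300/29300) / ln(1+0.022) = ln(7.34812) / 0.021761 = 91.6502 quarters
= 91.6502/4 years

22.91 years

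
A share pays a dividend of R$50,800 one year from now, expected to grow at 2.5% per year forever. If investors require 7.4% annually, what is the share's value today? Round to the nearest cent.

PV = D₁/(r − g) = 50800/(0.074 − 0.025) = 1,036,734.6939

R$1,036,734.69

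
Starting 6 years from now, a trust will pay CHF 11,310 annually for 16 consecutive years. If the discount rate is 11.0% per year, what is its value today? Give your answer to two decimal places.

Value one period before first payment (t=5): 11310 × [1 − (1+0.11)^(−16)] / 0.11 = 11310 × 7.379162 = 83,458.3197
Discount back 5 years: 83,458.3197 × (1+0.11)^(−5) = 83,458.3197 × 0.593451 = 49,528.4507

CHF 49,528.45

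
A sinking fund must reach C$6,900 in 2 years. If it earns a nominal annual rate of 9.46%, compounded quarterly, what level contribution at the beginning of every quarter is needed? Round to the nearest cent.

i = 0.0946/4 = 0.02365 per quarter; n = 2·4 = 8.
FV-annuity factor × (1+i) = 8.900090; PMT = 6900 / 8.900090 = 775.2731

C$775.27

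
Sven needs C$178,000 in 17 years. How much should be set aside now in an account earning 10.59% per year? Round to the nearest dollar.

C$32,155

PV = 178,000 / (1 + 0.1059)^17 = 178,000 / 5.535662 = 32,155.1408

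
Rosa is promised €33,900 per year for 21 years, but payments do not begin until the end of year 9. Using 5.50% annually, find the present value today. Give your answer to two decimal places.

€271,150.34

Value one period before first payment (t=8): 33900 × [1 − (1+0.055)^(−21)] / 0.055 = 33900 × 12.275244 = 416,130.7737
Discount back 8 years: 416,130.7737 × (1+0.055)^(−8) = 416,130.7737 × 0.651599 = 271,150.3422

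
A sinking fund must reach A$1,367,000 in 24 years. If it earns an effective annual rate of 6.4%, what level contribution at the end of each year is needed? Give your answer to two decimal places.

A$25,491.89

PMT = 1.367e+06 / ( [(1+0.064)^24 − 1] / 0.064 ) = 1.367e+06 / 53.624891 = 25,491.8931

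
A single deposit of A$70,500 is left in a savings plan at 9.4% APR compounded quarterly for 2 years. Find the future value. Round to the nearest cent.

With 4 periods per year: i = 0.0235, n = 8.
FV = 70,500 × (1 + 0.0235)^8 = 84,896.9119

A$84,896.91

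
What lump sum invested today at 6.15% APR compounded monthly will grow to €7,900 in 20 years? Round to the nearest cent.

€2,316.38

Periodic rate i = 0.0615/12 = 0.005125; n = 20 × 12 = 240 periods.
PV = FV·(1+i)^(−n) = 7,900 × 0.293212 = 2,316.3760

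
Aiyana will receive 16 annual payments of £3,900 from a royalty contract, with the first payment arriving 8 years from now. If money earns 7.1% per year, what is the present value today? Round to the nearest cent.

Value one period before first payment (t=7): 3900 × [1 − (1+0.071)^(−16)] / 0.071 = 3900 × 9.384374 = 36,599.0600
PV₀ = 36,599.0600 / (1+0.071)^7 = 36,599.0600 / 1.616316 = 22,643.5041

£22,643.50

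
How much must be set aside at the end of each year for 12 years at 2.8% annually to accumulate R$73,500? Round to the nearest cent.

PMT = 73500 / ( [(1+0.028)^12 − 1] / 0.028 ) = 73500 / 14.031849 = 5,238.0836

R$5,238.08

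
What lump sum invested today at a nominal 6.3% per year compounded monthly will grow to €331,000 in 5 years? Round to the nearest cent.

€241,759.24

i = 0.063/12 = 0.00525 per month; n = 5·12 = 60.
PV = 331,000 / (1 + 0.00525)^60 = 331,000 / 1.369131 = 241,759.2431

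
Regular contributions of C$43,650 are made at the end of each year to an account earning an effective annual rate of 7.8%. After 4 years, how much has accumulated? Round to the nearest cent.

C$196,111.18

FV = PMT · [(1+i)^n − 1] / i = 43650 · 4.492811 = 196,111.1806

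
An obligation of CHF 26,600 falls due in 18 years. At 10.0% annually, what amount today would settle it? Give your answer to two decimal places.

Discount factor = (1+0.1)^(−18) = 0.179859; PV = 26,600 × 0.179859 = 4,784.2438

CHF 4,784.24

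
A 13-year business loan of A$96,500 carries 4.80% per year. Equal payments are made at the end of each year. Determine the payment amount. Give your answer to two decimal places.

A$10,149.66

PMT = 96500 / ( [1 − (1+0.048)^(−13)] / 0.048 ) = 96500 / 9.507711 = 10,149.6568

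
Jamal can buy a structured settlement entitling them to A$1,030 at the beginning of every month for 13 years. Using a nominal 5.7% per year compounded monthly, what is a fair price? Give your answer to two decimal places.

A$113,843.85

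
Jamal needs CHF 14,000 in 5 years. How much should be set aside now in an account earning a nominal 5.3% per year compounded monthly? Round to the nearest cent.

Periodic rate i = 0.053/12 = 0.00441667; n = 5 × 12 = 60 periods.
PV = FV·(1+i)^(−n) = 14,000 × 0.767654 = 10,747.1523

CHF 10,747.15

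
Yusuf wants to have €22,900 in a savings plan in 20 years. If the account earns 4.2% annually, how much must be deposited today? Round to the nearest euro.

Discount factor = (1+0.042)^(−20) = 0.439183; PV = 22,900 × 0.439183 = 10,057.2930

€10,057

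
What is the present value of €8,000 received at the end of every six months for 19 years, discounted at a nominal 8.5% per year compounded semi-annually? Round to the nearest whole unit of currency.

€149,526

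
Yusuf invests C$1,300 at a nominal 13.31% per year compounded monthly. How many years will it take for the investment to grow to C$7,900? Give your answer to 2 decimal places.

13.63 years

Periodic rate i = 0.1331/12 = 0.0110917.
n = ln(7900/1300) / ln(1+0.0110917) = ln(6.07692) / 0.011031 = 163.5902 months
= 163.5902/12 years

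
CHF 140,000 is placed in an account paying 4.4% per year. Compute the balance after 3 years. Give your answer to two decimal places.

FV = PV·(1+i)^n = 140,000 × 1.137893 = 159,305.0458

CHF 159,305.05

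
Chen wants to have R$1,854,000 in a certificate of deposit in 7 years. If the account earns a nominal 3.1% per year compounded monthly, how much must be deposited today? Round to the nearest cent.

With 12 periods per year: i = 0.00258333, n = 84.
Discount factor = (1+0.00258333)^(−84) = 0.805155; PV = 1,854,000 × 0.805155 = 1,492,757.7930

R$1,492,757.79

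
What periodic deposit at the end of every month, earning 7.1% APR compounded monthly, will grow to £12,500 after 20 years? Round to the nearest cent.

With 12 periods per year: i = 0.00591667, n = 240.
PMT = 12500 / ( [(1+0.00591667)^240 − 1] / 0.00591667 ) = 12500 / 527.297832 = 23.7058

£23.71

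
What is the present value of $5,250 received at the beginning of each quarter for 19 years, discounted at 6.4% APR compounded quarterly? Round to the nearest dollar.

$233,602

i = 0.064/4 = 0.016 per quarter; n = 19·4 = 76.
PV = PMT · [1 − (1+i)^(−n)] / i × (1+i) = 5250 · 44.495698 = 233,602.4150
(annuity-due: payments at period start, so ×(1+i).)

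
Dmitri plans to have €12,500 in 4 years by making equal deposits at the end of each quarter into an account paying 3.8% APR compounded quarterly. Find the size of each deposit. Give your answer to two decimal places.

Periodic rate i = 0.038/4 = 0.0095; n = 4 × 4 = 16 periods.
FV-annuity factor = 17.192137; PMT = 12500 / 17.192137 = 727.0766

€727.08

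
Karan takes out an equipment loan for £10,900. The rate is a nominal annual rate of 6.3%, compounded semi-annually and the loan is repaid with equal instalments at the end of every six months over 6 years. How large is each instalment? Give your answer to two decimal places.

i = 0.063/2 = 0.0315 per half-year; n = 6·2 = 12.
PMT = 10900 / ( [1 − (1+0.0315)^(−12)] / 0.0315 ) = 10900 / 9.865460 = 1,104.8648

£1,104.86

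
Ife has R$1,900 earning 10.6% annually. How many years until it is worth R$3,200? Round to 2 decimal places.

n = ln(3200/1900) / ln(1+0.106) = ln(1.68421) / 0.100750 = 5.1742 years

5.17 years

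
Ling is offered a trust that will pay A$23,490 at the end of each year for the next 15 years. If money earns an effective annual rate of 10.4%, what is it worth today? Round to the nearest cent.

A$174,660.24

PV = PMT · [1 − (1+i)^(−n)] / i = 23490 · 7.435515 = 174,660.2424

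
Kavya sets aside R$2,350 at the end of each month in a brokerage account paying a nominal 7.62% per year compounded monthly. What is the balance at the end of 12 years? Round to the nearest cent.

R$550,704.64

Periodic rate i = 0.0762/12 = 0.00635; n = 12 × 12 = 144 periods.
FV = PMT · [(1+i)^n − 1] / i = 2350 · 234.342399 = 550,704.6385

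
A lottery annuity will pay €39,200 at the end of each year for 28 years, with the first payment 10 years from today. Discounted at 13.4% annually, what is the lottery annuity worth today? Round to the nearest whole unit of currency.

€91,544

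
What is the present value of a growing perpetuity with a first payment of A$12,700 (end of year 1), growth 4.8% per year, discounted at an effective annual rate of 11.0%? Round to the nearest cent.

A$204,838.71

PV = D₁/(r − g) = 12700/(0.11 − 0.048) = 204,838.7097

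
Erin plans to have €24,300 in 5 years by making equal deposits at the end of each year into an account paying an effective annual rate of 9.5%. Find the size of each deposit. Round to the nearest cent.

PMT = 24300 / ( [(1+0.095)^5 − 1] / 0.095 ) = 24300 / 6.044618 = 4,020.1049

€4,020.10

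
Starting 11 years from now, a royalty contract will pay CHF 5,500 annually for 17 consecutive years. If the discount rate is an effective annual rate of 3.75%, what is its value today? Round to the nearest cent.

Value one period before first payment (t=10): 5500 × [1 − (1+0.0375)^(−17)] / 0.0375 = 5500 × 12.404978 = 68,227.3810
PV₀ = 68,227.3810 / (1+0.0375)^10 = 68,227.3810 / 1.445044 = 47,214.7448

CHF 47,214.74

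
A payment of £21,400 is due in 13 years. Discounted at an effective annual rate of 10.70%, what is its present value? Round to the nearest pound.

PV = FV·(1+i)^(−n) = 21,400 × 0.266736 = 5,708.1411

£5,708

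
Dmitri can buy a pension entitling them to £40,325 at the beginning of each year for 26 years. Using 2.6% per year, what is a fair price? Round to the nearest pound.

PV = PMT · [1 − (1+i)^(−n)] / i × (1+i) = 40325 · 19.215380 = 774,860.1966
(Beginning-of-period payments → annuity-due factor ×(1+i).)

£774,860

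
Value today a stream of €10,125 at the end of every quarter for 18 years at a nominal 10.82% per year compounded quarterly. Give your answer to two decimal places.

i = 0.1082/4 = 0.02705 per quarter; n = 18·4 = 72.
PV = 10125 × [1 − (1+0.02705)^(−72)] / 0.02705 = 10125 × 31.558063 = 319,525.3916

€319,525.39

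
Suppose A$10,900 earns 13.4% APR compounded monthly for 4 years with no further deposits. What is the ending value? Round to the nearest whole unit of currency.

i = 0.134/12 = 0.0111667 per month; n = 4·12 = 48.
FV = 10,900 × (1 + 0.0111667)^48 = 18,574.5473

A$18,575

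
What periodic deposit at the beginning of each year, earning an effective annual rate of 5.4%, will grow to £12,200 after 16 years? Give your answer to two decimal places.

£473.59

PMT = 12200 / ( [(1+0.054)^16 − 1] / 0.054 × (1+i) ) = 12200 / 25.760460 = 473.5940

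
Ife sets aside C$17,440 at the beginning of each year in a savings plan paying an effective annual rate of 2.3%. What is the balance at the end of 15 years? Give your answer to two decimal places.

FV = 17440 × [(1+0.023)^15 − 1] / 0.023 × (1+i) = 17440 × 18.079660 = 315,309.2628
(annuity-due: payments at period start, so ×(1+i).)

C$315,309.26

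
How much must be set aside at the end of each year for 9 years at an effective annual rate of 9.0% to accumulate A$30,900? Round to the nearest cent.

FV-annuity factor = 13.021036; PMT = 30900 / 13.021036 = 2,373.0830

A$2,373.08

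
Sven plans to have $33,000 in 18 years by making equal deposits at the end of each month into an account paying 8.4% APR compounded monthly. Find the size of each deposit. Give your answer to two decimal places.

With 12 periods per year: i = 0.007, n = 216.
PMT = 33000 / ( [(1+0.007)^216 − 1] / 0.007 ) = 33000 / 501.709163 = 65.7752

$65.78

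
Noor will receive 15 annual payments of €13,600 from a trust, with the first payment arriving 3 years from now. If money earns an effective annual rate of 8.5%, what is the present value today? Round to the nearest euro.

€95,935

Value one period before first payment (t=2): 13600 × [1 − (1+0.085)^(−15)] / 0.085 = 13600 × 8.304237 = 112,937.6174
PV₀ = 112,937.6174 / (1+0.085)^2 = 112,937.6174 / 1.177225 = 95,935.4562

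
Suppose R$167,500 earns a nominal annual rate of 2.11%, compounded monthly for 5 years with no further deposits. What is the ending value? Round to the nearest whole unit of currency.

R$186,120

Periodic rate i = 0.0211/12 = 0.00175833; n = 5 × 12 = 60 periods.
FV = 167,500 × (1 + 0.00175833)^60 = 186,119.8289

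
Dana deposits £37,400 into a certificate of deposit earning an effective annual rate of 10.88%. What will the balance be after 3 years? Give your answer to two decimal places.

FV = 37,400 × (1 + 0.1088)^3 = 50,983.6887

£50,983.69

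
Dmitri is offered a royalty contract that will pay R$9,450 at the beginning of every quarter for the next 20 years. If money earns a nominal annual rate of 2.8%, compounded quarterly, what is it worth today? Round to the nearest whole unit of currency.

R$581,403

i = 0.028/4 = 0.007 per quarter; n = 20·4 = 80.
Annuity factor a(80|0.007) × (1+i) = 61.524172; PV = 9450 × 61.524172 = 581,403.4259
(Beginning-of-period payments → annuity-due factor ×(1+i).)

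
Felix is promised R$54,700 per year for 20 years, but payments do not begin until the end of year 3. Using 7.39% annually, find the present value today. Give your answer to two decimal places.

R$487,603.72

PV at t=2 (ordinary 20-year annuity): 54700 × a(20|0.0739) = 54700 × 10.280337 = 562,334.4610
PV₀ = 562,334.4610 / (1+0.0739)^2 = 562,334.4610 / 1.153261 = 487,603.7242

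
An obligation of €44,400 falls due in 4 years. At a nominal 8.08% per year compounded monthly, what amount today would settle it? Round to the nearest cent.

Periodic rate i = 0.0808/12 = 0.00673333; n = 4 × 12 = 48 periods.
PV = 44,400 / (1 + 0.00673333)^48 = 44,400 / 1.380046 = 32,172.8431

€32,172.84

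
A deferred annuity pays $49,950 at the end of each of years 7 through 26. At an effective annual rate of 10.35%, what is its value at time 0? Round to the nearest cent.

Value one period before first payment (t=6): 49950 × [1 − (1+0.1035)^(−20)] / 0.1035 = 49950 × 8.314075 = 415,288.0314
PV₀ = 415,288.0314 / (1+0.1035)^6 = 415,288.0314 / 1.805652 = 229,993.4087

$229,993.41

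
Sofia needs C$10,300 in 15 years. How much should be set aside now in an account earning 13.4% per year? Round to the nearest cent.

PV = FV·(1+i)^(−n) = 10,300 × 0.151637 = 1,561.8575

C$1,561.86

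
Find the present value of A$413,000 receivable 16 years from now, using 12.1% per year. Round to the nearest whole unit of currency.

PV = 413,000 / (1 + 0.121)^16 = 413,000 / 6.218560 = 66,414.0936

A$66,414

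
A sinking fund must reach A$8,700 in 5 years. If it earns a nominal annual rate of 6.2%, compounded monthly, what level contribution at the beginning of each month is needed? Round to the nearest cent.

A$123.42

Periodic rate i = 0.062/12 = 0.00516667; n = 5 × 12 = 60 periods.
PMT = 8700 / ( [(1+0.00516667)^60 − 1] / 0.00516667 × (1+i) ) = 8700 / 70.492160 = 123.4180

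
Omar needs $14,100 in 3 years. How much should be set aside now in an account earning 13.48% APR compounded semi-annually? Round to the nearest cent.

$9,533.58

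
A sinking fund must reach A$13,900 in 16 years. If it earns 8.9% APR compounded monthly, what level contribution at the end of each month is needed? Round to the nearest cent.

A$32.92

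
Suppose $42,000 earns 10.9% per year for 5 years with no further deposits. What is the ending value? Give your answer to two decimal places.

FV = 42,000 × (1 + 0.109)^5 = 70,454.2216

$70,454.22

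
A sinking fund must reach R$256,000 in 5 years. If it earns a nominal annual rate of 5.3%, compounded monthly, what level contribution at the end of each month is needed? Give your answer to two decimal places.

R$3,735.63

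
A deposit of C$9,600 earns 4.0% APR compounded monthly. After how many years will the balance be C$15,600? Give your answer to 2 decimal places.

12.16 years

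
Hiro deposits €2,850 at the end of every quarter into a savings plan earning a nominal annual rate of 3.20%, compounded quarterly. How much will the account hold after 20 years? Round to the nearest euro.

Periodic rate i = 0.032/4 = 0.008; n = 20 × 4 = 80 periods.
Accumulation factor s(80|0.008) = 111.457221; FV = 2850 × 111.457221 = 317,653.0808

€317,653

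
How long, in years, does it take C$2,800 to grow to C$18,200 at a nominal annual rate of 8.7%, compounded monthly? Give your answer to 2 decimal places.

21.59 years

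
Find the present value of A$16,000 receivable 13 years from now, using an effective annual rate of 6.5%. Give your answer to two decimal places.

A$7,056.27

PV = 16,000 / (1 + 0.065)^13 = 16,000 / 2.267487 = 7,056.2682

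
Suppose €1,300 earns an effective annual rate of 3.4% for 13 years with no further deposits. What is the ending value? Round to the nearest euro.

FV = 1,300 × (1 + 0.034)^13 = 2,007.7533

€2,008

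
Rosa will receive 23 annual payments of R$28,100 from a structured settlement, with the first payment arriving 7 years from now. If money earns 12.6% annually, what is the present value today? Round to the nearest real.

PV at t=6 (ordinary 23-year annuity): 28100 × a(23|0.126) = 28100 × 7.418607 = 208,462.8642
PV₀ = 208,462.8642 / (1+0.126)^6 = 208,462.8642 / 2.038123 = 102,281.7988

R$102,282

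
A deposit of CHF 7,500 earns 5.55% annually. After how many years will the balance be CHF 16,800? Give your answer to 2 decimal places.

14.93 years

(1+i)^n = 16800/7500 = 2.24000, so n = ln 2.24000 / ln 1.0555 = 14.9307 years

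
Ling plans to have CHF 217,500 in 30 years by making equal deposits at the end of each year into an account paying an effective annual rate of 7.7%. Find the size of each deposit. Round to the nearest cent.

CHF 2,028.27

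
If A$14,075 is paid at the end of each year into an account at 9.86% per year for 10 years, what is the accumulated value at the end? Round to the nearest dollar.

FV = PMT · [(1+i)^n − 1] / i = 14075 · 15.830828 = 222,818.9007

A$222,819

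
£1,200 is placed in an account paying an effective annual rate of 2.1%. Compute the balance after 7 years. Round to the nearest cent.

£1,387.91

FV = PV·(1+i)^n = 1,200 × 1.156592 = 1,387.9104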